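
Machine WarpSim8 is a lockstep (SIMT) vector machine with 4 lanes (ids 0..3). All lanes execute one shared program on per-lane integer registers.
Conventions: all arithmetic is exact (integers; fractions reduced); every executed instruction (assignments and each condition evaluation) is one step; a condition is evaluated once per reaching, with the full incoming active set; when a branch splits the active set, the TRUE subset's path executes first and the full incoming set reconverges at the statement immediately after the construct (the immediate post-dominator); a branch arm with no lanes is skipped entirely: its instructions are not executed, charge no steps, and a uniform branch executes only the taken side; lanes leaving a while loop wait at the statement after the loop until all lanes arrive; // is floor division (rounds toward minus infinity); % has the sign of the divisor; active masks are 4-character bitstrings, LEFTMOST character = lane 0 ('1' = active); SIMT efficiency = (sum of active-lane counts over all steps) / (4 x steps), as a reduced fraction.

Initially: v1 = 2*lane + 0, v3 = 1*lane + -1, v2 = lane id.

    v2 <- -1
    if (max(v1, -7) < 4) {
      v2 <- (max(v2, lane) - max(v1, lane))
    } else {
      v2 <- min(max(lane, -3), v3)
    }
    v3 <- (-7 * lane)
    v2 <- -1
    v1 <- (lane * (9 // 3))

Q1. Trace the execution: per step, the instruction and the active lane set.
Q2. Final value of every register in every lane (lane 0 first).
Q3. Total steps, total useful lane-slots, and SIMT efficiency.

step 0: v2 <- -1                     1111
step 1: eval (max(v1, -7) < 4)       1111
step 2: v2 <- (max(v2, lane) - max(v1, lane)) 1100
step 3: v2 <- min(max(lane, -3), v3) 0011
step 4: v3 <- (-7 * lane)            1111
step 5: v2 <- -1                     1111
step 6: v1 <- (lane * (9 // 3))      1111

Answer: 7 steps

v1: 0,3,6,9
v3: 0,-7,-14,-21
v2: -1,-1,-1,-1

steps = 7; useful = 24; efficiency = 24/28 = 6/7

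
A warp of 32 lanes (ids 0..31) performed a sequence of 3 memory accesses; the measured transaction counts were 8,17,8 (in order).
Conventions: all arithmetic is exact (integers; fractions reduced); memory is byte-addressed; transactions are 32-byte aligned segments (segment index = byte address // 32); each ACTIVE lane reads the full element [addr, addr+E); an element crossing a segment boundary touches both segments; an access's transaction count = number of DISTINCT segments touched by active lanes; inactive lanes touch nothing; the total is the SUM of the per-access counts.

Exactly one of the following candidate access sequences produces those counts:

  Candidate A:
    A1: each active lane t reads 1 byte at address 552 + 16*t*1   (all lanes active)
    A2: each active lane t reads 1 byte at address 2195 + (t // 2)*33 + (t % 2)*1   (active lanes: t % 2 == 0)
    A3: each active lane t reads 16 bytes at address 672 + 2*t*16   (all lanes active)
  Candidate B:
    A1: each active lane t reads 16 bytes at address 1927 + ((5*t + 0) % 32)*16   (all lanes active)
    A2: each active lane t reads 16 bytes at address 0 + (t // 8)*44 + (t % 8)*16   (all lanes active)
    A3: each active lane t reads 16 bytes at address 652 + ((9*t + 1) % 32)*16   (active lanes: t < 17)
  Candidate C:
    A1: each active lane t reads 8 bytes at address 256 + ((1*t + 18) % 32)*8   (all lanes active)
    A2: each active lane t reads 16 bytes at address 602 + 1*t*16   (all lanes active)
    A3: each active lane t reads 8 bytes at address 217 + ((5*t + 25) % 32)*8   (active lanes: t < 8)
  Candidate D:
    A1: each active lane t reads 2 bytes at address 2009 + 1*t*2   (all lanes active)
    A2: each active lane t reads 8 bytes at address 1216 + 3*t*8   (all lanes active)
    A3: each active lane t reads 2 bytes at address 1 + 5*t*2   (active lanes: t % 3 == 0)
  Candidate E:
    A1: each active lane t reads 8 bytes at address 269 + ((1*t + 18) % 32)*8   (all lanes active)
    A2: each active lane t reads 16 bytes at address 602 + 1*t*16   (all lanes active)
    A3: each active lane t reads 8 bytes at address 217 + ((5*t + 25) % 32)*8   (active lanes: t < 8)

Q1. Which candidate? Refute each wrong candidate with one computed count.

A: A1 gives 16 transactions, not 8
B: A1 gives 17 transactions, not 8
D: A1 gives 3 transactions, not 8
E: A1 gives 9 transactions, not 8
C: all counts match (8,17,8)

Answer: C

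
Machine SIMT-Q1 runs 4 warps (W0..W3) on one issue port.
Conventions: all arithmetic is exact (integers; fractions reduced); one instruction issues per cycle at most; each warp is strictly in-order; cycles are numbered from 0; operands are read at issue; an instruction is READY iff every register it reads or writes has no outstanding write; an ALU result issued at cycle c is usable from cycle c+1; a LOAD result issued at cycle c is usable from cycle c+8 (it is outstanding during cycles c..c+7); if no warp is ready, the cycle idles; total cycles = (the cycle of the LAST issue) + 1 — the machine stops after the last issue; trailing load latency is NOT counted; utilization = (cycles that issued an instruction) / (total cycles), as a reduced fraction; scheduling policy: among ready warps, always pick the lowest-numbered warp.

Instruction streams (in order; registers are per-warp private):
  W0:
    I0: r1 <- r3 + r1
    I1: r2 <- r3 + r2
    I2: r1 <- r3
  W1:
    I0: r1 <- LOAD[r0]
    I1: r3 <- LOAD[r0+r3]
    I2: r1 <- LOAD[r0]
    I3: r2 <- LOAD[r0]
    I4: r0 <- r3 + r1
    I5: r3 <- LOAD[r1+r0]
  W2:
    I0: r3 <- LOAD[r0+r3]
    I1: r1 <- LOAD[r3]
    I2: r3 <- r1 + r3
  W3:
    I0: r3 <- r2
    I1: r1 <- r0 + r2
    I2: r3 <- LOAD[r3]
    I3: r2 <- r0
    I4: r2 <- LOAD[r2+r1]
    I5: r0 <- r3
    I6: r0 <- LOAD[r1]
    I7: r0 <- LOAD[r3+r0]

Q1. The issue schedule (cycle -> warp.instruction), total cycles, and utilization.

cycle 0: W0.I0
cycle 1: W0.I1
cycle 2: W0.I2
cycle 3: W1.I0
cycle 4: W1.I1
cycle 5: W2.I0
cycle 6: W3.I0
cycle 7: W3.I1
cycle 8: W3.I2
cycle 9: W3.I3
cycle 10: W3.I4
cycle 11: W1.I2
cycle 12: W1.I3
cycle 13: W2.I1
cycle 14: idle
cycle 15: idle
cycle 16: W3.I5
cycle 17: W3.I6
cycle 18: idle
cycle 19: W1.I4
cycle 20: W1.I5
cycle 21: W2.I2
cycle 22: idle
cycle 23: idle
cycle 24: idle
cycle 25: W3.I7

Answer: 26 cycles, utilization 10/13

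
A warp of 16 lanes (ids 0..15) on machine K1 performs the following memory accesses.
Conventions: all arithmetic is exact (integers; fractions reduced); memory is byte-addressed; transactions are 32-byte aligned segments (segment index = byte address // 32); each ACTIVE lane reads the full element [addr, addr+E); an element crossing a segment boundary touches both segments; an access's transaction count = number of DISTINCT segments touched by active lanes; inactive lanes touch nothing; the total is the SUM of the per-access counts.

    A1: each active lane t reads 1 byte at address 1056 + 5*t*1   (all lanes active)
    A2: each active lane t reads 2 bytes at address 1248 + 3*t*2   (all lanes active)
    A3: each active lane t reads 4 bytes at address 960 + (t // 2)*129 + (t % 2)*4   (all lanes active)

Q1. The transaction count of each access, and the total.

A1: 3 transactions
A2: 3 transactions
A3: 8 transactions

Answer: 3,3,8; total 14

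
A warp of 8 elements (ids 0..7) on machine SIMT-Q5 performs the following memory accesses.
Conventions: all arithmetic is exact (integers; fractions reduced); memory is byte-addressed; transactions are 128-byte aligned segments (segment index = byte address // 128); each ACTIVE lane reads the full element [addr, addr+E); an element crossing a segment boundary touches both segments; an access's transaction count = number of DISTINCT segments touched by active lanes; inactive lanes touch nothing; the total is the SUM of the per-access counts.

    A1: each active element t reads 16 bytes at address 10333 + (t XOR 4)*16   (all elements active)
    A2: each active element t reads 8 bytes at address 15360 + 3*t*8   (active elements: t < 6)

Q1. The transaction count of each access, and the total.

A1: 2 transactions
A2: 1 transaction

Answer: 2,1; total 3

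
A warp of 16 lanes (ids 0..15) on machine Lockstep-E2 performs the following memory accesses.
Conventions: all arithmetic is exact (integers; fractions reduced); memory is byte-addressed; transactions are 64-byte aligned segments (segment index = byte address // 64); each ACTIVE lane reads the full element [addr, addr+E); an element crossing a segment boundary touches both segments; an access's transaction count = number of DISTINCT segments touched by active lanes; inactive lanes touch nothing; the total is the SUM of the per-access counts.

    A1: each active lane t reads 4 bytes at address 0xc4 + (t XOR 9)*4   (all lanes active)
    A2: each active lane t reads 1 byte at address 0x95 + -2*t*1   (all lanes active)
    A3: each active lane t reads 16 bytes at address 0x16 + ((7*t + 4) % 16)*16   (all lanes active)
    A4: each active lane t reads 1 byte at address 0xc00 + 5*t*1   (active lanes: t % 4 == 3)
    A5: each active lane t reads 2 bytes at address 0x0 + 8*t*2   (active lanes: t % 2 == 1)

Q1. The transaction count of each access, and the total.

A1: 2 transactions
A2: 2 transactions
A3: 5 transactions
A4: 2 transactions
A5: 4 transactions

Answer: 2,2,5,2,4; total 15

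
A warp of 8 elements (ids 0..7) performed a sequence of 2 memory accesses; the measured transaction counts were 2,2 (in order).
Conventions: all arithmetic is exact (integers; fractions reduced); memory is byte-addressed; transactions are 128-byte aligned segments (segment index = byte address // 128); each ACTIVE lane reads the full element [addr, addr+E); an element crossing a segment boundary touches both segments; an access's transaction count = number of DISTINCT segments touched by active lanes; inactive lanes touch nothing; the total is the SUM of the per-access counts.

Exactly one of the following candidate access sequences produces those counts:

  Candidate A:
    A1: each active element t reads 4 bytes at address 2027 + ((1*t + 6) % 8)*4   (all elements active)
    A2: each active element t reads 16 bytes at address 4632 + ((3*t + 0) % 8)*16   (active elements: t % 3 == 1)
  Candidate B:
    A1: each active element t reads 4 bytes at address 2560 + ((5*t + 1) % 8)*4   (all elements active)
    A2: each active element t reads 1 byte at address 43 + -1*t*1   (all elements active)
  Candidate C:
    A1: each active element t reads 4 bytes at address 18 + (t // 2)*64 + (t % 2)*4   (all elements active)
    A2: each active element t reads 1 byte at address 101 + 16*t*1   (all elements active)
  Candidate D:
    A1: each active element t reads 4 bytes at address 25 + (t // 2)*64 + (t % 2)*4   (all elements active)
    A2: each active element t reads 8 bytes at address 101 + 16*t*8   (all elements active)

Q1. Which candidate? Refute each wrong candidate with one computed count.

A: A2 gives 1 transaction, not 2
B: A1 gives 1 transaction, not 2
D: A2 gives 8 transactions, not 2
C: all counts match (2,2)

Answer: C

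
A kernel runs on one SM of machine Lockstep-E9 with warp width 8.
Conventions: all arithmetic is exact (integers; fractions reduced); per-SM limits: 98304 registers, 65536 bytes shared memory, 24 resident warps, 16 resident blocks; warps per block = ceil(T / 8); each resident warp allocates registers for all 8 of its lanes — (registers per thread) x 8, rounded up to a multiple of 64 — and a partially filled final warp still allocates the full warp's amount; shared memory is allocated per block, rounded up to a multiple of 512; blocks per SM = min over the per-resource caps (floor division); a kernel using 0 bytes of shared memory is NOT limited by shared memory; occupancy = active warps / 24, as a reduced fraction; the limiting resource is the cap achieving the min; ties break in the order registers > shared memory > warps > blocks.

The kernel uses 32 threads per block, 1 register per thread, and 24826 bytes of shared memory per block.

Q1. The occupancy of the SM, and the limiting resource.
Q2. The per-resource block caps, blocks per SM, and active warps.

Answer: occupancy 1/3, limited by shared memory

registers: 384 blocks
shared memory: 2 blocks
warps: 6 blocks
blocks: 16 blocks

Answer: 2 blocks, 8 active warps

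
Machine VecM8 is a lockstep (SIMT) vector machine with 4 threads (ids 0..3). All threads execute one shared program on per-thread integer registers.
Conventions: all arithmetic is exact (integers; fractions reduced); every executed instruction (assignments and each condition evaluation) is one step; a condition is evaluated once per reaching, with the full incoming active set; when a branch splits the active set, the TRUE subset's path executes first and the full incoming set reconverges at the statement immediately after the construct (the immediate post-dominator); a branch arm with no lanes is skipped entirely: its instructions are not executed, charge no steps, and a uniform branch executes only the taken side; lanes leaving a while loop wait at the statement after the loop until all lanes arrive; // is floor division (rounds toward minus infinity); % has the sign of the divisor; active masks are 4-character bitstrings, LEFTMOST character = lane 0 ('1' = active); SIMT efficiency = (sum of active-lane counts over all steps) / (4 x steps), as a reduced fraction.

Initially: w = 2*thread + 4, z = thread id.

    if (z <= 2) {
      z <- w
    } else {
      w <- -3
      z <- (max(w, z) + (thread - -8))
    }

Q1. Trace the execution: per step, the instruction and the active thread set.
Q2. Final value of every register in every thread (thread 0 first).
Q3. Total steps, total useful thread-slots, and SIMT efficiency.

step 0: eval (z <= 2)                1111
step 1: z <- w                       1110
step 2: w <- -3                      0001
step 3: z <- (max(w, z) + (thread - -8)) 0001

Answer: 4 steps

w: 4,6,8,-3
z: 4,6,8,14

steps = 4; useful = 9; efficiency = 9/16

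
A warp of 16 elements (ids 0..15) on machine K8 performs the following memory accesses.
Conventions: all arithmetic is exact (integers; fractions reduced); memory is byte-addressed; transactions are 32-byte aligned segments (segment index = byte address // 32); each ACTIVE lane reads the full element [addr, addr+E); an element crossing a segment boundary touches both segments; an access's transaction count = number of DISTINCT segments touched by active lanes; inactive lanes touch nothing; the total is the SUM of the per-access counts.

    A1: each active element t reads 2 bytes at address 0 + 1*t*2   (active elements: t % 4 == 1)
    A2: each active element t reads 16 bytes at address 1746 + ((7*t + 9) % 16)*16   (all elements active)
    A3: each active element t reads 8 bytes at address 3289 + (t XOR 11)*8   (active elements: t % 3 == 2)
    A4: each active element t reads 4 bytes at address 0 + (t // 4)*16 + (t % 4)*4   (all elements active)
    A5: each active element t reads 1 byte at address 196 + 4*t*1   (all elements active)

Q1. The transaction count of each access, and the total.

A1: 1 transaction
A2: 9 transactions
A3: 5 transactions
A4: 2 transactions
A5: 3 transactions

Answer: 1,9,5,2,3; total 20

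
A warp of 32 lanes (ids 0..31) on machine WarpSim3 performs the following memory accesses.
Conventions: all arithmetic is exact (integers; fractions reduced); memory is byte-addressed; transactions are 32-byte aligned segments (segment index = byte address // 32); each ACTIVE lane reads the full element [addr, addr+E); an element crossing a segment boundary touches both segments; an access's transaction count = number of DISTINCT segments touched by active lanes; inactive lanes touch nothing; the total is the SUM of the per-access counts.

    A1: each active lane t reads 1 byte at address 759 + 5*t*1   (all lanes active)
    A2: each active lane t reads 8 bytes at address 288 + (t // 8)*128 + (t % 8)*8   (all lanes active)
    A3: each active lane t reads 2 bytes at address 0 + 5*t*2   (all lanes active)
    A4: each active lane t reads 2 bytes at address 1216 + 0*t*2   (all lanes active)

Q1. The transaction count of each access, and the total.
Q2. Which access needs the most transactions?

A1: 6 transactions
A2: 8 transactions
A3: 10 transactions
A4: 1 transaction

Answer: 6,8,10,1; total 25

Answer: A3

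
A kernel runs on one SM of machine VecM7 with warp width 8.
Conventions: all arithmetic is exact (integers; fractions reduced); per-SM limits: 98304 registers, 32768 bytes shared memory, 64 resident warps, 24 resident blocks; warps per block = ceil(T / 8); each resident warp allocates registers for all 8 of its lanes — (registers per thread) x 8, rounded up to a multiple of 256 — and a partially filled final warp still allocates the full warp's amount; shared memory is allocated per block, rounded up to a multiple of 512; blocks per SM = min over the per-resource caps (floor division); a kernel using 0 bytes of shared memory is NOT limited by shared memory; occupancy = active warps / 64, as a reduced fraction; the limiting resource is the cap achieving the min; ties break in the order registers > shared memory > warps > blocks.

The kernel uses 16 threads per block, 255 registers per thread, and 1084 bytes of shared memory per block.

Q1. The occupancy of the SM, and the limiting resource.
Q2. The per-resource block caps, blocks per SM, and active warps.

Answer: occupancy 21/32, limited by shared memory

registers: 24 blocks
shared memory: 21 blocks
warps: 32 blocks
blocks: 24 blocks

Answer: 21 blocks, 42 active warps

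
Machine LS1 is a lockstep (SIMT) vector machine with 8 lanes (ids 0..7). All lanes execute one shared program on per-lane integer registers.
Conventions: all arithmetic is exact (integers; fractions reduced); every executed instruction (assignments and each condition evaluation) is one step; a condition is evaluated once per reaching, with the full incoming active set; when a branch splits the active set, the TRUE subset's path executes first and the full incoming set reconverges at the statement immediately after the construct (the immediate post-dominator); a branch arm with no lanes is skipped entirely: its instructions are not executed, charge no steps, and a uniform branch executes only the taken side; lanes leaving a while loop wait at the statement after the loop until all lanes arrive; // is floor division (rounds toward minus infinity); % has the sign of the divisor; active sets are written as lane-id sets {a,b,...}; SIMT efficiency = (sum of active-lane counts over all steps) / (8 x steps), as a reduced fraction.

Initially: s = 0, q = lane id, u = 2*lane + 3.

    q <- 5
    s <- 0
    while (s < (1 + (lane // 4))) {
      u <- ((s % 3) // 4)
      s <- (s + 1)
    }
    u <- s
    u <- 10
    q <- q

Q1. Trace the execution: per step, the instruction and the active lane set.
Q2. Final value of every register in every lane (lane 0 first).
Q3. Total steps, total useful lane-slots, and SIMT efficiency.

step 0: q <- 5                       {0,1,2,3,4,5,6,7}
step 1: s <- 0                       {0,1,2,3,4,5,6,7}
step 2: eval (s < (1 + (lane // 4))) {0,1,2,3,4,5,6,7}
step 3: u <- ((s % 3) // 4)          {0,1,2,3,4,5,6,7}
step 4: s <- (s + 1)                 {0,1,2,3,4,5,6,7}
step 5: eval (s < (1 + (lane // 4))) {0,1,2,3,4,5,6,7}
step 6: u <- ((s % 3) // 4)          {4,5,6,7}
step 7: s <- (s + 1)                 {4,5,6,7}
step 8: eval (s < (1 + (lane // 4))) {4,5,6,7}
step 9: u <- s                       {0,1,2,3,4,5,6,7}
step 10: u <- 10                      {0,1,2,3,4,5,6,7}
step 11: q <- q                       {0,1,2,3,4,5,6,7}

Answer: 12 steps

s: 1,1,1,1,2,2,2,2
q: 5,5,5,5,5,5,5,5
u: 10,10,10,10,10,10,10,10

steps = 12; useful = 84; efficiency = 84/96 = 7/8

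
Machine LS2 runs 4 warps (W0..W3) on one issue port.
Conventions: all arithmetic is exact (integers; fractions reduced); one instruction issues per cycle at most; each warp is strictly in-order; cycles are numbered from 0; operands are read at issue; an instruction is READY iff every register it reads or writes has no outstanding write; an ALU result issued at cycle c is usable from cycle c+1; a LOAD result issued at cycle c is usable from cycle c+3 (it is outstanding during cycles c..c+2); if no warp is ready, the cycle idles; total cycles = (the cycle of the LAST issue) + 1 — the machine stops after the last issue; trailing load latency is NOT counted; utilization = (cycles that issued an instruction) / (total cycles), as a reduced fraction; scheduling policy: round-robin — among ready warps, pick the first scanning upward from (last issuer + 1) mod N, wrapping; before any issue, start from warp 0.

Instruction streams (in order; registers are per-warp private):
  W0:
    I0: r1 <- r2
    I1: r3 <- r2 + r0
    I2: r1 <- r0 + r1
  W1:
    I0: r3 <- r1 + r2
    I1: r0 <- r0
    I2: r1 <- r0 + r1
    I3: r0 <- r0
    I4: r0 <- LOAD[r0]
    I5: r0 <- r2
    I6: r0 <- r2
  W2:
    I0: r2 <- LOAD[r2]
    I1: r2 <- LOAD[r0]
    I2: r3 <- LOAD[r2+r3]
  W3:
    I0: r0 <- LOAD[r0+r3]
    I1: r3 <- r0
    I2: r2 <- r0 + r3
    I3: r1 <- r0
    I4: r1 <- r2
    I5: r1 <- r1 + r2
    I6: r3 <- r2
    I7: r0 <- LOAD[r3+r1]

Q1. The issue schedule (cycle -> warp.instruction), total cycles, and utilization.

cycle 0: W0.I0
cycle 1: W1.I0
cycle 2: W2.I0
cycle 3: W3.I0
cycle 4: W0.I1
cycle 5: W1.I1
cycle 6: W2.I1
cycle 7: W3.I1
cycle 8: W0.I2
cycle 9: W1.I2
cycle 10: W2.I2
cycle 11: W3.I2
cycle 12: W1.I3
cycle 13: W3.I3
cycle 14: W1.I4
cycle 15: W3.I4
cycle 16: W3.I5
cycle 17: W1.I5
cycle 18: W3.I6
cycle 19: W1.I6
cycle 20: W3.I7

Answer: 21 cycles, utilization 1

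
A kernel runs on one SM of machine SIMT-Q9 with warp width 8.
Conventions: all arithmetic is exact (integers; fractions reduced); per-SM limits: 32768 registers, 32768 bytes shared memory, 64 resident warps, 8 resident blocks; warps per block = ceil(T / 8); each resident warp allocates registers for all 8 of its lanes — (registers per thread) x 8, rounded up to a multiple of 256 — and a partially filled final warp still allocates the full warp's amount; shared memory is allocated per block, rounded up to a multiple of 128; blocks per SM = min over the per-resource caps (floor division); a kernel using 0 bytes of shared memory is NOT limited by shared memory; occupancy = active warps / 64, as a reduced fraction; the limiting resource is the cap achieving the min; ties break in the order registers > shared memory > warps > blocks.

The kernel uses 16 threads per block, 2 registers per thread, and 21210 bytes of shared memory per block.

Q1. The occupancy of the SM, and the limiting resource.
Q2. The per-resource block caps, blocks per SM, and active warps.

Answer: occupancy 1/32, limited by shared memory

registers: 64 blocks
shared memory: 1 block
warps: 32 blocks
blocks: 8 blocks

Answer: 1 block, 2 active warps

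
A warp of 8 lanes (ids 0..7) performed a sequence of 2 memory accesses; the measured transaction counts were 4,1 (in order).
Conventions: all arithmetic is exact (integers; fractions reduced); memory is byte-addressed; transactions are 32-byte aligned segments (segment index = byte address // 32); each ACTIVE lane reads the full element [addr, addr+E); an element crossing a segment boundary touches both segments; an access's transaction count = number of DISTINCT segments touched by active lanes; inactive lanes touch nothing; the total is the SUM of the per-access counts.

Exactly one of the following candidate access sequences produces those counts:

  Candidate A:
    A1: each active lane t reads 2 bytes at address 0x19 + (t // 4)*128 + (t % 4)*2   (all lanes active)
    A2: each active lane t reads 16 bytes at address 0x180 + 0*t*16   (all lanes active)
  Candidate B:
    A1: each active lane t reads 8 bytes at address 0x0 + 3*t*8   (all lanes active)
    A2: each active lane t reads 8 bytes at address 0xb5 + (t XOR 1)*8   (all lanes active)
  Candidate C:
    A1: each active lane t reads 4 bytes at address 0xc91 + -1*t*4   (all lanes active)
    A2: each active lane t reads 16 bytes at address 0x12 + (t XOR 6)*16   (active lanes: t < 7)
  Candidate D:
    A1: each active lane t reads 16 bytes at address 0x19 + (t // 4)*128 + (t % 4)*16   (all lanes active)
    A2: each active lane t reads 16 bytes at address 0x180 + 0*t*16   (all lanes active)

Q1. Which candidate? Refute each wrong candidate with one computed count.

B: A1 gives 6 transactions, not 4
C: A1 gives 2 transactions, not 4
D: A1 gives 6 transactions, not 4
A: all counts match (4,1)

Answer: A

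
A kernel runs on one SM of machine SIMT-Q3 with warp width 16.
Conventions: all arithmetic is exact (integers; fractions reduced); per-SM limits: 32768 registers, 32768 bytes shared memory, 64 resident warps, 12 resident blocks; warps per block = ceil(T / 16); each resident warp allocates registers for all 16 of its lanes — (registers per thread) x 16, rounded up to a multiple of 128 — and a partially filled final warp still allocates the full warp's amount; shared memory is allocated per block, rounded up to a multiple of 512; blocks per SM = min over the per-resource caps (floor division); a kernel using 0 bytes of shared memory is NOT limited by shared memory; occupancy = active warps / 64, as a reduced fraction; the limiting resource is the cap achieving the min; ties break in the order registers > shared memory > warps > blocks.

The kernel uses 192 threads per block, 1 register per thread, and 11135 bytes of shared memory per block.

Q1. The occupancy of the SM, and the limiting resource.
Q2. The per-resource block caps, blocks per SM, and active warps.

Answer: occupancy 3/8, limited by shared memory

registers: 21 blocks
shared memory: 2 blocks
warps: 5 blocks
blocks: 12 blocks

Answer: 2 blocks, 24 active warps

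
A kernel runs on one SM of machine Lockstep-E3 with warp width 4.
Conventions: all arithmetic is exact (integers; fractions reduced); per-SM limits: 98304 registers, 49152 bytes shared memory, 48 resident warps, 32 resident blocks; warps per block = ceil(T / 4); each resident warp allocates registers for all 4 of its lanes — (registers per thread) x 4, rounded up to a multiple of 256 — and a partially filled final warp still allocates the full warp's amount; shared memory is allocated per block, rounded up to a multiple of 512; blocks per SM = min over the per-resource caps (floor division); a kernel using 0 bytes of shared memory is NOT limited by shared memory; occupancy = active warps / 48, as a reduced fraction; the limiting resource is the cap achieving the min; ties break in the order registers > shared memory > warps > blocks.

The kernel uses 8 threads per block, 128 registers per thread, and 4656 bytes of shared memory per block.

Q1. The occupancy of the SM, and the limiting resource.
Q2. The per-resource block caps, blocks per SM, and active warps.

Answer: occupancy 3/8, limited by shared memory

registers: 96 blocks
shared memory: 9 blocks
warps: 24 blocks
blocks: 32 blocks

Answer: 9 blocks, 18 active warps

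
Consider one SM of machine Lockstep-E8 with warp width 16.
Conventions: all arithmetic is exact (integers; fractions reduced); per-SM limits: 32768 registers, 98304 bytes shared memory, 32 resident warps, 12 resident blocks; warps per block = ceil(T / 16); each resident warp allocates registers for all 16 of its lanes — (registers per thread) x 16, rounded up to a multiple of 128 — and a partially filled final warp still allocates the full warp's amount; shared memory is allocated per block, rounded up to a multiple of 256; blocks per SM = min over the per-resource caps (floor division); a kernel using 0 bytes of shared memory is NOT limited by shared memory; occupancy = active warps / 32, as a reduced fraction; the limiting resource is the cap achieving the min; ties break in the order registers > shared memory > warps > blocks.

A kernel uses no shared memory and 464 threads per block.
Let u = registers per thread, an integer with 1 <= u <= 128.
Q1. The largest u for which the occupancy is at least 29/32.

Answer: u = 64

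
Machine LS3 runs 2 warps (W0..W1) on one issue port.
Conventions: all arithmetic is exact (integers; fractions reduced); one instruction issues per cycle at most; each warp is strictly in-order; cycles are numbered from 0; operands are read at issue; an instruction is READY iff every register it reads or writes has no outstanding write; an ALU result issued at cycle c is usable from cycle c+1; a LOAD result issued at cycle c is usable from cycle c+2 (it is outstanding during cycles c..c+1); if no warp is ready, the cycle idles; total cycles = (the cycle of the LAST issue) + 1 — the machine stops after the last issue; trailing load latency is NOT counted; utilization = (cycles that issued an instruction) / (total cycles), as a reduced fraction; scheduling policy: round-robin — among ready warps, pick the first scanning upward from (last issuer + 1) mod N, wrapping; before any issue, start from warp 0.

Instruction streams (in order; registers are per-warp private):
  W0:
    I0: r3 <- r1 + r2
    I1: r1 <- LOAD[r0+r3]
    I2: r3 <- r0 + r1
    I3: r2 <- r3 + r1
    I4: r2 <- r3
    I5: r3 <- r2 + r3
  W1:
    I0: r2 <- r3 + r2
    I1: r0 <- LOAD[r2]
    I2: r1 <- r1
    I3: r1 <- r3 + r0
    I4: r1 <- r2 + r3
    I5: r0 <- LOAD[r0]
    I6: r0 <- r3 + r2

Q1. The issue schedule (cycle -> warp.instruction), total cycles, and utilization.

cycle 0: W0.I0
cycle 1: W1.I0
cycle 2: W0.I1
cycle 3: W1.I1
cycle 4: W0.I2
cycle 5: W1.I2
cycle 6: W0.I3
cycle 7: W1.I3
cycle 8: W0.I4
cycle 9: W1.I4
cycle 10: W0.I5
cycle 11: W1.I5
cycle 12: idle
cycle 13: W1.I6

Answer: 14 cycles, utilization 13/14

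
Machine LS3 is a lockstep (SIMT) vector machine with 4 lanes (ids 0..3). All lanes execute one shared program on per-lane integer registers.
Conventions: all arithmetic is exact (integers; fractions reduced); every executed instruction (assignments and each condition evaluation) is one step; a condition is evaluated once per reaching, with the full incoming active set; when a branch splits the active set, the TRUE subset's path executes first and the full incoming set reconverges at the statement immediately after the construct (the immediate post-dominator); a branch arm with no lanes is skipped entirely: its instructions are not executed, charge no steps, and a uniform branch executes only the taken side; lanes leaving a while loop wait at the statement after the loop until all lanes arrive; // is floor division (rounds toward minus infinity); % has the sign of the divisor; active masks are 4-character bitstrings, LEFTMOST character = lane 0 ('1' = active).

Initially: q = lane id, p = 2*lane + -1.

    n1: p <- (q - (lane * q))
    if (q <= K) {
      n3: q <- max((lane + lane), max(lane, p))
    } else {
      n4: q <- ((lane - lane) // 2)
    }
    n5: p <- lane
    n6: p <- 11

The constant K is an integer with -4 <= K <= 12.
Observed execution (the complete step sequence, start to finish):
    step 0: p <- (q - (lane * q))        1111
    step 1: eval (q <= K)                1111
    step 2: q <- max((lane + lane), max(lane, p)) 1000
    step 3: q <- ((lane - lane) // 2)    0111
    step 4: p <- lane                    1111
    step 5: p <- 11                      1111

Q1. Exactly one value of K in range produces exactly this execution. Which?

Answer: K = 0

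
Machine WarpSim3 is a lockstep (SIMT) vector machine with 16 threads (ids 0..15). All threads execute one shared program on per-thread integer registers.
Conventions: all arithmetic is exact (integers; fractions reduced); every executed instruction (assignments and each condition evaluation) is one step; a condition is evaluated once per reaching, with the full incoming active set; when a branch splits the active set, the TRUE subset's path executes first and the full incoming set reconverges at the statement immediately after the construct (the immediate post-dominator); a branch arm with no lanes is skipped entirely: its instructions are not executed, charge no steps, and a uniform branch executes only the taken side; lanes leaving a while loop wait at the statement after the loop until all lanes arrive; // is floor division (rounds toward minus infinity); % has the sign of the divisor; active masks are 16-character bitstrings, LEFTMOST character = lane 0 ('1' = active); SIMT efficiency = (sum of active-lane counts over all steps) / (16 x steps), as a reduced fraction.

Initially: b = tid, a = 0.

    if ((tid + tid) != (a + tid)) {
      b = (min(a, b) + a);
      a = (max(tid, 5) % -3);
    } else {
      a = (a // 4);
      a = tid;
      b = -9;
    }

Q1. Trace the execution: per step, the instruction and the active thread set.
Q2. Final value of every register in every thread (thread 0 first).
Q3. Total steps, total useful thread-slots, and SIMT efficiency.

step 0: eval ((tid + tid) != (a + tid)) 1111111111111111
step 1: b <- (min(a, b) + a)         0111111111111111
step 2: a <- (max(tid, 5) % -3)      0111111111111111
step 3: a <- (a // 4)                1000000000000000
step 4: a <- tid                     1000000000000000
step 5: b <- -9                      1000000000000000

Answer: 6 steps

b: -9,0,0,0,0,0,0,0,0,0,0,0,0,0,0,0
a: 0,-1,-1,-1,-1,-1,0,-2,-1,0,-2,-1,0,-2,-1,0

steps = 6; useful = 49; efficiency = 49/96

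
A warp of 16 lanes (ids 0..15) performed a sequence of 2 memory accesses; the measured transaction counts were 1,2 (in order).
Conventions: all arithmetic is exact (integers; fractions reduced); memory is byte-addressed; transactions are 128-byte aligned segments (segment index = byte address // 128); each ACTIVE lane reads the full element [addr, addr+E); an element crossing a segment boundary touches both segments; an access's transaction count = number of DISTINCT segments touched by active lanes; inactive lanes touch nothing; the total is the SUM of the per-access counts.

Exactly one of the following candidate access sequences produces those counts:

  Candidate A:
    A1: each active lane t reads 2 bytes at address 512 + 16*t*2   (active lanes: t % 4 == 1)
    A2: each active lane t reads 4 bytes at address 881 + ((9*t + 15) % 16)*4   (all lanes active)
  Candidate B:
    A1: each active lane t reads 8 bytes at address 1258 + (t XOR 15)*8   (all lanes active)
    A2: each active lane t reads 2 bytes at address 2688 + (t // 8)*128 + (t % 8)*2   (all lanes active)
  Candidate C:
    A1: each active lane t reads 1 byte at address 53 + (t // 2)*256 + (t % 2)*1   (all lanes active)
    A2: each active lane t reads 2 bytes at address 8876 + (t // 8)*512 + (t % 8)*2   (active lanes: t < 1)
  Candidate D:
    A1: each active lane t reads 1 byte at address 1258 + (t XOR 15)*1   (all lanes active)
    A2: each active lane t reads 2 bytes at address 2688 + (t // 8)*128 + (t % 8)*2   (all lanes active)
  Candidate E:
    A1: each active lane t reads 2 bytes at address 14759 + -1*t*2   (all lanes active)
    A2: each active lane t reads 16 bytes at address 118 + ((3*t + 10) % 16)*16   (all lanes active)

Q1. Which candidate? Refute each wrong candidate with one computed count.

A: A1 gives 4 transactions, not 1
B: A1 gives 2 transactions, not 1
C: A1 gives 8 transactions, not 1
E: A2 gives 3 transactions, not 2
D: all counts match (1,2)

Answer: D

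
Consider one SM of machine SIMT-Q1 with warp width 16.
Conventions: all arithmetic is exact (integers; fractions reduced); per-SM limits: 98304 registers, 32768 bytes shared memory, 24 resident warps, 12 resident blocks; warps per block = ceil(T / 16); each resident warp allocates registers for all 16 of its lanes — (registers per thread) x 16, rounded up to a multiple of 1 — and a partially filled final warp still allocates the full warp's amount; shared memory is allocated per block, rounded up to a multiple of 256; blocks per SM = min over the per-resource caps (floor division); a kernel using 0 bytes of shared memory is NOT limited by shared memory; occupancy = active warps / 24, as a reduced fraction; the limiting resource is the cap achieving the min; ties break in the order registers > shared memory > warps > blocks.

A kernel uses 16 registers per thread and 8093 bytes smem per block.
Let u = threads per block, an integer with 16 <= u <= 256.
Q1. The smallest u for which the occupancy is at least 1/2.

Answer: u = 33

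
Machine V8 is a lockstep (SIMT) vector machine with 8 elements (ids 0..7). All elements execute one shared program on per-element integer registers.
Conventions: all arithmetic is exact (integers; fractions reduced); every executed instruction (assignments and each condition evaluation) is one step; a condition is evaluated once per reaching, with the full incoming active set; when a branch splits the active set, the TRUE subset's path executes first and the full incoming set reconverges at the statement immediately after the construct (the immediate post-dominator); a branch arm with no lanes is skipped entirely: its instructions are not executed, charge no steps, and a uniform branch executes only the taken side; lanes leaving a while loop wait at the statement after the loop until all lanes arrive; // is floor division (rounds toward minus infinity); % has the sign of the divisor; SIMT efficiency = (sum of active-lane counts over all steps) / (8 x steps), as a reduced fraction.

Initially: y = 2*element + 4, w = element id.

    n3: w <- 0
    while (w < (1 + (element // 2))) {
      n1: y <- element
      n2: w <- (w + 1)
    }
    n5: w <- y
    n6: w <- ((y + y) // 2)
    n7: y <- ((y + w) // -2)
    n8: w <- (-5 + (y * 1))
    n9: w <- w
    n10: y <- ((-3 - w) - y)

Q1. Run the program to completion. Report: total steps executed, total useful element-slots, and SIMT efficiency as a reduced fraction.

Answer: 20 steps, 124 useful, 31/40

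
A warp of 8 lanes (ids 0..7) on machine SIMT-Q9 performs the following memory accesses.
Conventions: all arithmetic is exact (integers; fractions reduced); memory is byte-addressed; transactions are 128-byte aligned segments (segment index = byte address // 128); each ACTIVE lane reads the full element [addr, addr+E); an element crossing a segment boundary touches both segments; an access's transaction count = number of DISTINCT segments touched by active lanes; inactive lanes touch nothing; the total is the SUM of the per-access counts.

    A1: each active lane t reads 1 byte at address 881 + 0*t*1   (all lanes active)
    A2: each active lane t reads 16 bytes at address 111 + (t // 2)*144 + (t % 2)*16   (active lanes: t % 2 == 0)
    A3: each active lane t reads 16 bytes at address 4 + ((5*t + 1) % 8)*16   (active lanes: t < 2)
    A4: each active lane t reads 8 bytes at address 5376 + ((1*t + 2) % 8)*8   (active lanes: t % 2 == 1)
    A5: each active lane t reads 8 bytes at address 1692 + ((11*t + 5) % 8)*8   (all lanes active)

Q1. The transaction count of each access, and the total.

A1: 1 transaction
A2: 5 transactions
A3: 1 transaction
A4: 1 transaction
A5: 1 transaction

Answer: 1,5,1,1,1; total 9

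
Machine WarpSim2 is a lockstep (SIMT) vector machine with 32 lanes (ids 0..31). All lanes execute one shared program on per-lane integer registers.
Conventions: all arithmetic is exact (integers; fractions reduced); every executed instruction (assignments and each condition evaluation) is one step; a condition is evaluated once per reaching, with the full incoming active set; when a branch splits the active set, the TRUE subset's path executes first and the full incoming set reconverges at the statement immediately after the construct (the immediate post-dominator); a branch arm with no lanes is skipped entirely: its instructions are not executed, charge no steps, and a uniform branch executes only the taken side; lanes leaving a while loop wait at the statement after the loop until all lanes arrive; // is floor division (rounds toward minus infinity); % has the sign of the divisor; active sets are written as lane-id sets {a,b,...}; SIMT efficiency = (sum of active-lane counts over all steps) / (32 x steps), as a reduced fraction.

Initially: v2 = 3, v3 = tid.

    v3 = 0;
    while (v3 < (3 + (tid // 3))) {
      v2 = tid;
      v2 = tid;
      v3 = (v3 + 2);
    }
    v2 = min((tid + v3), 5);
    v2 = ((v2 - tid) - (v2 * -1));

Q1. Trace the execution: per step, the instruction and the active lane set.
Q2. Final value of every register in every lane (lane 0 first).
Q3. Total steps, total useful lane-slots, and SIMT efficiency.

step 0: v3 <- 0                      {0,1,2,3,4,5,6,7,8,9,10,11,12,13,14,15,16,17,18,19,20,21,22,23,24,25,26,27,28,29,30,31}
step 1: eval (v3 < (3 + (tid // 3))) {0,1,2,3,4,5,6,7,8,9,10,11,12,13,14,15,16,17,18,19,20,21,22,23,24,25,26,27,28,29,30,31}
step 2: v2 <- tid                    {0,1,2,3,4,5,6,7,8,9,10,11,12,13,14,15,16,17,18,19,20,21,22,23,24,25,26,27,28,29,30,31}
step 3: v2 <- tid                    {0,1,2,3,4,5,6,7,8,9,10,11,12,13,14,15,16,17,18,19,20,21,22,23,24,25,26,27,28,29,30,31}
step 4: v3 <- (v3 + 2)               {0,1,2,3,4,5,6,7,8,9,10,11,12,13,14,15,16,17,18,19,20,21,22,23,24,25,26,27,28,29,30,31}
step 5: eval (v3 < (3 + (tid // 3))) {0,1,2,3,4,5,6,7,8,9,10,11,12,13,14,15,16,17,18,19,20,21,22,23,24,25,26,27,28,29,30,31}
step 6: v2 <- tid                    {0,1,2,3,4,5,6,7,8,9,10,11,12,13,14,15,16,17,18,19,20,21,22,23,24,25,26,27,28,29,30,31}
step 7: v2 <- tid                    {0,1,2,3,4,5,6,7,8,9,10,11,12,13,14,15,16,17,18,19,20,21,22,23,24,25,26,27,28,29,30,31}
step 8: v3 <- (v3 + 2)               {0,1,2,3,4,5,6,7,8,9,10,11,12,13,14,15,16,17,18,19,20,21,22,23,24,25,26,27,28,29,30,31}
step 9: eval (v3 < (3 + (tid // 3))) {0,1,2,3,4,5,6,7,8,9,10,11,12,13,14,15,16,17,18,19,20,21,22,23,24,25,26,27,28,29,30,31}
step 10: v2 <- tid                    {6,7,8,9,10,11,12,13,14,15,16,17,18,19,20,21,22,23,24,25,26,27,28,29,30,31}
step 11: v2 <- tid                    {6,7,8,9,10,11,12,13,14,15,16,17,18,19,20,21,22,23,24,25,26,27,28,29,30,31}
step 12: v3 <- (v3 + 2)               {6,7,8,9,10,11,12,13,14,15,16,17,18,19,20,21,22,23,24,25,26,27,28,29,30,31}
step 13: eval (v3 < (3 + (tid // 3))) {6,7,8,9,10,11,12,13,14,15,16,17,18,19,20,21,22,23,24,25,26,27,28,29,30,31}
step 14: v2 <- tid                    {12,13,14,15,16,17,18,19,20,21,22,23,24,25,26,27,28,29,30,31}
step 15: v2 <- tid                    {12,13,14,15,16,17,18,19,20,21,22,23,24,25,26,27,28,29,30,31}
step 16: v3 <- (v3 + 2)               {12,13,14,15,16,17,18,19,20,21,22,23,24,25,26,27,28,29,30,31}
step 17: eval (v3 < (3 + (tid // 3))) {12,13,14,15,16,17,18,19,20,21,22,23,24,25,26,27,28,29,30,31}
step 18: v2 <- tid                    {18,19,20,21,22,23,24,25,26,27,28,29,30,31}
step 19: v2 <- tid                    {18,19,20,21,22,23,24,25,26,27,28,29,30,31}
step 20: v3 <- (v3 + 2)               {18,19,20,21,22,23,24,25,26,27,28,29,30,31}
step 21: eval (v3 < (3 + (tid // 3))) {18,19,20,21,22,23,24,25,26,27,28,29,30,31}
step 22: v2 <- tid                    {24,25,26,27,28,29,30,31}
step 23: v2 <- tid                    {24,25,26,27,28,29,30,31}
step 24: v3 <- (v3 + 2)               {24,25,26,27,28,29,30,31}
step 25: eval (v3 < (3 + (tid // 3))) {24,25,26,27,28,29,30,31}
step 26: v2 <- tid                    {30,31}
step 27: v2 <- tid                    {30,31}
step 28: v3 <- (v3 + 2)               {30,31}
step 29: eval (v3 < (3 + (tid // 3))) {30,31}
step 30: v2 <- min((tid + v3), 5)     {0,1,2,3,4,5,6,7,8,9,10,11,12,13,14,15,16,17,18,19,20,21,22,23,24,25,26,27,28,29,30,31}
step 31: v2 <- ((v2 - tid) - (v2 * -1)) {0,1,2,3,4,5,6,7,8,9,10,11,12,13,14,15,16,17,18,19,20,21,22,23,24,25,26,27,28,29,30,31}

Answer: 32 steps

v2: 8,9,8,7,6,5,4,3,2,1,0,-1,-2,-3,-4,-5,-6,-7,-8,-9,-10,-11,-12,-13,-14,-15,-16,-17,-18,-19,-20,-21
v3: 4,4,4,4,4,4,6,6,6,6,6,6,8,8,8,8,8,8,10,10,10,10,10,10,12,12,12,12,12,12,14,14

steps = 32; useful = 664; efficiency = 664/1024 = 83/128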